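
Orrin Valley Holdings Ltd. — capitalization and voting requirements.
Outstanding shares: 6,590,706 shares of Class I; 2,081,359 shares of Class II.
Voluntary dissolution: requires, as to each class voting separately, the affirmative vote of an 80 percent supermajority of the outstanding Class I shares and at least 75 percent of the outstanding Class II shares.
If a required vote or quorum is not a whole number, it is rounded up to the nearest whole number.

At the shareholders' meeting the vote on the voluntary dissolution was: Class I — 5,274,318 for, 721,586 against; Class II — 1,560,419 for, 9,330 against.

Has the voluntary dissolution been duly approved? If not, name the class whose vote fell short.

Class I: 4/5 of 6590706 = 5272564.80, rounded up to 5272565; 5,272,565 required, 5,274,318 in favor — approved.
Class II: 3/4 of 2081359 = 1561019.25, rounded up to 1561020; 1,561,020 required, 1,560,419 in favor — not approved.

Not approved — the Class II shares did not give the required vote.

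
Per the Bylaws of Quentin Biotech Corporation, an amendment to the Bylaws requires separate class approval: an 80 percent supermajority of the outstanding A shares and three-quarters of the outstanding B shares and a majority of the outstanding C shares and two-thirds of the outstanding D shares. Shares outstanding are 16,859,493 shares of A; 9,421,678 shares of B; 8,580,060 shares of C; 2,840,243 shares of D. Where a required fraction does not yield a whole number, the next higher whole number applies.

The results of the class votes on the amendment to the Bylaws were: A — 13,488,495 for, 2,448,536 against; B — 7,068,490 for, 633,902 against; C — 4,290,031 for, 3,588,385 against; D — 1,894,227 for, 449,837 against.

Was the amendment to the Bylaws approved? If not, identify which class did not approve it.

A: 4/5 of 16859493 = 13487594.40, rounded up to 13487595; 13,487,595 required, 13,488,495 in favor — approved.
B: 3/4 of 9421678 = 7066258.50, rounded up to 7066259; 7,066,259 required, 7,068,490 in favor — approved.
C: a majority of 8580060 is 4290031; 4,290,031 required, 4,290,031 in favor — approved.
D: 2/3 of 2840243 = 1893495.33, rounded up to 1893496; 1,893,496 required, 1,894,227 in favor — approved.

Approved — every class gave the required vote.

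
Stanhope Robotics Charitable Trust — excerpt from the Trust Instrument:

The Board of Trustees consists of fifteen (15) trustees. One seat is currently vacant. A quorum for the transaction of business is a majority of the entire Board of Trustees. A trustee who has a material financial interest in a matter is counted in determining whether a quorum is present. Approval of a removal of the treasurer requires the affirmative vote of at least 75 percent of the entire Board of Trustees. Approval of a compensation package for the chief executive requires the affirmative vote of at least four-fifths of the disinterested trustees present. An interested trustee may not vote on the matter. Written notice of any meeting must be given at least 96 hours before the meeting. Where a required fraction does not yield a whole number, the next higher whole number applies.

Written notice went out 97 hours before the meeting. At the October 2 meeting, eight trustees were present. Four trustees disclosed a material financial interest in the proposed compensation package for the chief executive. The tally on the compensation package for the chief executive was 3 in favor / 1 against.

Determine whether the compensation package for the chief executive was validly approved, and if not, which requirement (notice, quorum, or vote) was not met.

Notice: 97 hours given; 96 required (97 ≥ 96). Satisfied.
Quorum: 8 present (interested trustees count toward quorum); quorum is 8. Satisfied.
Vote: the compensation package for the chief executive requires four-fifths of the disinterested trustees present (8 − 4 = 4). 4/5 of 4 = 3.20, rounded up to 4, so 4 affirmative votes are needed; 3 voted in favor. Not satisfied.

Invalid — vote requirement not satisfied.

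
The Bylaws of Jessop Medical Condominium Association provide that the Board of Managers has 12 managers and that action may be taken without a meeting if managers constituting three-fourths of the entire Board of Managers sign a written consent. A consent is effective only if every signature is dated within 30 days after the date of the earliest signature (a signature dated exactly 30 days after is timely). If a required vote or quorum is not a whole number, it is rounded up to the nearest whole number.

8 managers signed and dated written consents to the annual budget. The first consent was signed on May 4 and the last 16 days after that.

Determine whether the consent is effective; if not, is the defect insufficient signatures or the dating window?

Not effective — insufficient signatures.

Signatures required: three-fourths of 12 — 3/4 of 12 = 9, so 9 needed; 8 signed. Insufficient.
Dating window: the latest signature is 16 days after the earliest; the limit is 30 days. Within the window.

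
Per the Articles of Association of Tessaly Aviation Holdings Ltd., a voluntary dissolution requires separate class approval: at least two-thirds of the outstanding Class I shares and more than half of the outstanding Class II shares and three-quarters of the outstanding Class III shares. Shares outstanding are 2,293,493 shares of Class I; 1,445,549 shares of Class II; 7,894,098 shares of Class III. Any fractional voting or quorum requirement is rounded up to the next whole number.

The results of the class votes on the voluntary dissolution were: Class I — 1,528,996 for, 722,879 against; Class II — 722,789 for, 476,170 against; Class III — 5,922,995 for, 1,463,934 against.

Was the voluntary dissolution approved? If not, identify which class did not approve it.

Class I: 2/3 of 2293493 = 1528995.33, rounded up to 1528996; 1,528,996 required, 1,528,996 in favor — approved.
Class II: a majority of 1445549 is 722775; 722,775 required, 722,789 in favor — approved.
Class III: 3/4 of 7894098 = 5920573.50, rounded up to 5920574; 5,920,574 required, 5,922,995 in favor — approved.

Approved — every class gave the required vote.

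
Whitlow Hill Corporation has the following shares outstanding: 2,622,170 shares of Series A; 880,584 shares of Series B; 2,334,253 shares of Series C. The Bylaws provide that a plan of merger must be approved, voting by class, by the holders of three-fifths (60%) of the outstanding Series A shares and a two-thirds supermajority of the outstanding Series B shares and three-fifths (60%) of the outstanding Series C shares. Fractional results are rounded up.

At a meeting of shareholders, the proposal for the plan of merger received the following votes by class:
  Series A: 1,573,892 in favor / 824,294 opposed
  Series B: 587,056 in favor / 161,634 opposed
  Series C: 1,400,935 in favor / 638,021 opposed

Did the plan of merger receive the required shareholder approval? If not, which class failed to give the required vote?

Series A: 3/5 of 2622170 = 1573302; 1,573,302 required, 1,573,892 in favor — approved.
Series B: 2/3 of 880584 = 587056; 587,056 required, 587,056 in favor — approved.
Series C: 3/5 of 2334253 = 1400551.80, rounded up to 1400552; 1,400,552 required, 1,400,935 in favor — approved.

Approved — every class gave the required vote.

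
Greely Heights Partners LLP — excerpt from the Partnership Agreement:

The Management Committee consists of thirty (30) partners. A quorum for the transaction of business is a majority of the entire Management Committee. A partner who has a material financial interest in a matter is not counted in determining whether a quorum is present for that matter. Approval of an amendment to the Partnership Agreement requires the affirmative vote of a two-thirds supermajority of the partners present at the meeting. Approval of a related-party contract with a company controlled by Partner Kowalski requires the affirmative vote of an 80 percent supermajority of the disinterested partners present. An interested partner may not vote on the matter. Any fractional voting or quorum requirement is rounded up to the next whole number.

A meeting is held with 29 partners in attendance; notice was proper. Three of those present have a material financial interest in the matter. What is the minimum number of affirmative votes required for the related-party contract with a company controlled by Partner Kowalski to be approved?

The related-party contract with a company controlled by Partner Kowalski requires four-fifths of the disinterested partners present (29 − 3 = 26).
4/5 of 26 = 20.80, rounded up to 21.

21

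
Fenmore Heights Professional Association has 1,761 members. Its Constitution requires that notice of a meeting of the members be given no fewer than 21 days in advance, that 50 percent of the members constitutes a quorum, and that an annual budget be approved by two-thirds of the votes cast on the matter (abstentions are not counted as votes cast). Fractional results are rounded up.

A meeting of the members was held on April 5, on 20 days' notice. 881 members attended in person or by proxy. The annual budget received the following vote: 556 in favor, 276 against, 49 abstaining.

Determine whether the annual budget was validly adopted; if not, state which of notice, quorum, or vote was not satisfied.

Notice: 20 days given; 21 required. Not satisfied.
Quorum: 50% of 1,761 = 880.50, rounded up to 881; 881 present. Satisfied.
Vote: requires two-thirds of the votes cast (881 − 49 abstaining = 832); 2/3 of 832 = 554.67, rounded up to 555, so 555 needed; 556 in favor. Satisfied.

Invalid — notice requirement not satisfied.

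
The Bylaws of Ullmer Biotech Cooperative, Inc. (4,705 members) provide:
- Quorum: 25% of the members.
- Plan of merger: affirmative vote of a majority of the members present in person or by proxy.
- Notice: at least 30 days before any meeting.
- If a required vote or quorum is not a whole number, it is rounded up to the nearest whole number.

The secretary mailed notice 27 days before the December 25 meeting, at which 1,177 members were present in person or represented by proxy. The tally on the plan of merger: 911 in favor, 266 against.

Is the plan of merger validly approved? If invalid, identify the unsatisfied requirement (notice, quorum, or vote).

Notice: 27 days given; 30 required. Not satisfied.
Quorum: 25% of 4,705 = 1,176.25, rounded up to 1,177; 1,177 present. Satisfied.
Vote: requires a majority of those present (1,177); a majority of 1177 is 589, so 589 needed; 911 in favor. Satisfied.

Invalid — notice requirement not satisfied.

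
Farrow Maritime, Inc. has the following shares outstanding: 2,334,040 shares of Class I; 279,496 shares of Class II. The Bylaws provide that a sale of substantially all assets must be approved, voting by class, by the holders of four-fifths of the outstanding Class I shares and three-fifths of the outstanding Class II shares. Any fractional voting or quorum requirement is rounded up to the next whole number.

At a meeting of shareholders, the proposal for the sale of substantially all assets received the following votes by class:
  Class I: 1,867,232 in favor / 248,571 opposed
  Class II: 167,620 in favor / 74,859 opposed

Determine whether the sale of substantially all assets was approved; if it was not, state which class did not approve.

Not approved — the Class II shares did not give the required vote.

Class I: 4/5 of 2334040 = 1867232; 1,867,232 required, 1,867,232 in favor — approved.
Class II: 3/5 of 279496 = 167697.60, rounded up to 167698; 167,698 required, 167,620 in favor — not approved.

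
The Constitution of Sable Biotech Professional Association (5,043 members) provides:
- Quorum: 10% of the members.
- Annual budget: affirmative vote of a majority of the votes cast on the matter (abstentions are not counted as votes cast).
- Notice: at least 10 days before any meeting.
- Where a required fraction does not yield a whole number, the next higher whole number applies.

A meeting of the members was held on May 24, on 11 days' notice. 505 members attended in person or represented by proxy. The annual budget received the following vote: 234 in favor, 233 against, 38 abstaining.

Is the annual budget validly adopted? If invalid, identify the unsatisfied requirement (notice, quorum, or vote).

Valid — all requirements satisfied.

Notice: 11 days given; 10 required. Satisfied.
Quorum: 10% of 5,043 = 504.30, rounded up to 505; 505 present. Satisfied.
Vote: requires a majority of the votes cast (505 − 38 abstaining = 467); a majority of 467 is 234, so 234 needed; 234 in favor. Satisfied.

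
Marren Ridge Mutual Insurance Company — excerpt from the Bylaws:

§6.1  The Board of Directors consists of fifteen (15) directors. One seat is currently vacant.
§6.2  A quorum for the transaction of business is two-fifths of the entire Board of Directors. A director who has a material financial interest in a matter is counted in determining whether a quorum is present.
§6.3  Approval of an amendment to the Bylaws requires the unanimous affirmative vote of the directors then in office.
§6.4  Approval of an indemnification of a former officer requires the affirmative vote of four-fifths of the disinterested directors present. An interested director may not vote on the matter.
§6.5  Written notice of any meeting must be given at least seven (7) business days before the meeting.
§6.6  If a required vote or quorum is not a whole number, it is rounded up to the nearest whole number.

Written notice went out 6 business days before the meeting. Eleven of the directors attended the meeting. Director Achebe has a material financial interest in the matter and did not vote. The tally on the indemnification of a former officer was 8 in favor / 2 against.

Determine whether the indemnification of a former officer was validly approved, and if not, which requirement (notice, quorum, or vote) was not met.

Notice: 6 business days given; 7 required (6 < 7). Not satisfied.
Quorum: 11 present (interested directors count toward quorum); quorum is 6. Satisfied.
Vote: the indemnification of a former officer requires four-fifths of the disinterested directors present (11 − 1 = 10). 4/5 of 10 = 8, so 8 affirmative votes are needed; 8 voted in favor. Satisfied.

Invalid — notice requirement not satisfied.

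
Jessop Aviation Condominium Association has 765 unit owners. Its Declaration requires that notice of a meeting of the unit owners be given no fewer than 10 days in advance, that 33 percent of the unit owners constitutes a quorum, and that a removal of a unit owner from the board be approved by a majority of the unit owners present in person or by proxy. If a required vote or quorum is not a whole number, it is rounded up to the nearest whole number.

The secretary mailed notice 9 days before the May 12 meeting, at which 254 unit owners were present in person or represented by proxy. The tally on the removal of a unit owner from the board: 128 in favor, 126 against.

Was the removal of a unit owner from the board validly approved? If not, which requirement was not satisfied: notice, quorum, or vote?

Invalid — notice requirement not satisfied.

Notice: 9 days given; 10 required. Not satisfied.
Quorum: 33% of 765 = 252.45, rounded up to 253; 254 present. Satisfied.
Vote: requires a majority of those present (254); a majority of 254 is 128, so 128 needed; 128 in favor. Satisfied.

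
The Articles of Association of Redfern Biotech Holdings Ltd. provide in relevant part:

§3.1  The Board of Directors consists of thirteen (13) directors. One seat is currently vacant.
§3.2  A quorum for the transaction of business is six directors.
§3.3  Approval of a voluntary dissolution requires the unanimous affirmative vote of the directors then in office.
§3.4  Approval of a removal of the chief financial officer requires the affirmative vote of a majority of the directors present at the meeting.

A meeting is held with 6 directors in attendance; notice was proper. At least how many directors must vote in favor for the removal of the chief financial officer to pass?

4

The removal of the chief financial officer requires a majority of the directors present (6).
A majority of 6 is 4.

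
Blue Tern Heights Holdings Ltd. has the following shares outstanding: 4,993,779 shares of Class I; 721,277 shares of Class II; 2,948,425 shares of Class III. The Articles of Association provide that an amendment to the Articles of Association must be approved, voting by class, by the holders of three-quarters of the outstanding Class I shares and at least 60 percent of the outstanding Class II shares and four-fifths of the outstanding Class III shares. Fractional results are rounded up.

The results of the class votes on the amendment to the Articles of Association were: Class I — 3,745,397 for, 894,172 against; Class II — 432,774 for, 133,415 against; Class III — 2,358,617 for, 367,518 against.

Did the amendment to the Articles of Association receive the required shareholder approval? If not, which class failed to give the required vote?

Not approved — the Class III shares did not give the required vote.

Class I: 3/4 of 4993779 = 3745334.25, rounded up to 3745335; 3,745,335 required, 3,745,397 in favor — approved.
Class II: 3/5 of 721277 = 432766.20, rounded up to 432767; 432,767 required, 432,774 in favor — approved.
Class III: 4/5 of 2948425 = 2358740; 2,358,740 required, 2,358,617 in favor — not approved.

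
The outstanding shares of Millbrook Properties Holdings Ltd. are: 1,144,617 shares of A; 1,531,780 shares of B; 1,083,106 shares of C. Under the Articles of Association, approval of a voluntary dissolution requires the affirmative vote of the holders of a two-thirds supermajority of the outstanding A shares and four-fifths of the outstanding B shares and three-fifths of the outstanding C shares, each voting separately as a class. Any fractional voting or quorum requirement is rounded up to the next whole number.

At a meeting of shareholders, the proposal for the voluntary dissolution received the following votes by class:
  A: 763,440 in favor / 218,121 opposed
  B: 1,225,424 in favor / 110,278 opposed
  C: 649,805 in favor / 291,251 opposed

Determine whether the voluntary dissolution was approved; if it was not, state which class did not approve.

Not approved — the C shares did not give the required vote.

A: 2/3 of 1144617 = 763078; 763,078 required, 763,440 in favor — approved.
B: 4/5 of 1531780 = 1225424; 1,225,424 required, 1,225,424 in favor — approved.
C: 3/5 of 1083106 = 649863.60, rounded up to 649864; 649,864 required, 649,805 in favor — not approved.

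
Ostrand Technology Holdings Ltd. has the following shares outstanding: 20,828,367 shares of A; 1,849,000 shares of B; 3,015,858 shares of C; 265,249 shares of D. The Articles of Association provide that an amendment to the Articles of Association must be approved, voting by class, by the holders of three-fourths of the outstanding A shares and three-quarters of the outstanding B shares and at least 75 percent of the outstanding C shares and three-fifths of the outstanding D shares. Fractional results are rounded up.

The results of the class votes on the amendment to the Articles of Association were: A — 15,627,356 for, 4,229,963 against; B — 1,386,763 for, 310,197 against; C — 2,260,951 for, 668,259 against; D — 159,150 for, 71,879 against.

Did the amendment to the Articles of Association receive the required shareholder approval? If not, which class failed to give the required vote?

Not approved — the C shares did not give the required vote.

A: 3/4 of 20828367 = 15621275.25, rounded up to 15621276; 15,621,276 required, 15,627,356 in favor — approved.
B: 3/4 of 1849000 = 1386750; 1,386,750 required, 1,386,763 in favor — approved.
C: 3/4 of 3015858 = 2261893.50, rounded up to 2261894; 2,261,894 required, 2,260,951 in favor — not approved.
D: 3/5 of 265249 = 159149.40, rounded up to 159150; 159,150 required, 159,150 in favor — approved.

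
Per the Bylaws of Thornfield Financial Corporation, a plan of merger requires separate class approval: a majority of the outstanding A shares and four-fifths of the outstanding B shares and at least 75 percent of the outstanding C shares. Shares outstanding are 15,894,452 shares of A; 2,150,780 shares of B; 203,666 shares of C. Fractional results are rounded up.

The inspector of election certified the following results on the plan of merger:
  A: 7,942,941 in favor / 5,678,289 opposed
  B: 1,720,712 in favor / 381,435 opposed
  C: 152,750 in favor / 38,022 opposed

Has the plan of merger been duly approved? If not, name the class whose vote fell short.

Not approved — the A shares did not give the required vote.

A: a majority of 15894452 is 7947227; 7,947,227 required, 7,942,941 in favor — not approved.
B: 4/5 of 2150780 = 1720624; 1,720,624 required, 1,720,712 in favor — approved.
C: 3/4 of 203666 = 152749.50, rounded up to 152750; 152,750 required, 152,750 in favor — approved.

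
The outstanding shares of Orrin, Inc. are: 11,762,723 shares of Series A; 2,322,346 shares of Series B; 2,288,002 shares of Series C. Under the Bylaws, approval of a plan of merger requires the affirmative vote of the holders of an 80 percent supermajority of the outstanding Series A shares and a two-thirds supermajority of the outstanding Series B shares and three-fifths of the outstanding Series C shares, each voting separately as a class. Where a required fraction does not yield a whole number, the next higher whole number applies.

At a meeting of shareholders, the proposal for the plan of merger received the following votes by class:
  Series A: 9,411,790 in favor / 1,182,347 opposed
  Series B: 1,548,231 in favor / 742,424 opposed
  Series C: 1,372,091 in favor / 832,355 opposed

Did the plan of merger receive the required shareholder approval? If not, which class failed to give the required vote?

Not approved — the Series C shares did not give the required vote.

Series A: 4/5 of 11762723 = 9410178.40, rounded up to 9410179; 9,410,179 required, 9,411,790 in favor — approved.
Series B: 2/3 of 2322346 = 1548230.67, rounded up to 1548231; 1,548,231 required, 1,548,231 in favor — approved.
Series C: 3/5 of 2288002 = 1372801.20, rounded up to 1372802; 1,372,802 required, 1,372,091 in favor — not approved.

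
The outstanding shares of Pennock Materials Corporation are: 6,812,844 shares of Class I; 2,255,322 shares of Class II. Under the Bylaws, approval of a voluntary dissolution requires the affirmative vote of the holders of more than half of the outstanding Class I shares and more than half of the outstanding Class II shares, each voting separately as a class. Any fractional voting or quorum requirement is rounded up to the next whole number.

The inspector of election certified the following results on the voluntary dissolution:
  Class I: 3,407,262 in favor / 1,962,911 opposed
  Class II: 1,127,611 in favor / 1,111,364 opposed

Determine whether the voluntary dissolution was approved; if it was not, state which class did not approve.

Not approved — the Class II shares did not give the required vote.

Class I: a majority of 6812844 is 3406423; 3,406,423 required, 3,407,262 in favor — approved.
Class II: a majority of 2255322 is 1127662; 1,127,662 required, 1,127,611 in favor — not approved.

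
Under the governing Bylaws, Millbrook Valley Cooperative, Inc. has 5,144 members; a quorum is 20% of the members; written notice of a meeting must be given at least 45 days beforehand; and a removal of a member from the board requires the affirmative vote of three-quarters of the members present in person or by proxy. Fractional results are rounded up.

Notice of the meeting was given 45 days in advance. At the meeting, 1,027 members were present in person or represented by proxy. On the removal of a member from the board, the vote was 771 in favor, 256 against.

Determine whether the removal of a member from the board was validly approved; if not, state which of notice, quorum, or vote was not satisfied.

Notice: 45 days given; 45 required. Satisfied.
Quorum: 20% of 5,144 = 1,028.80, rounded up to 1,029; 1,027 present. Not satisfied.
Vote: requires three-fourths of those present (1,027); 3/4 of 1027 = 770.25, rounded up to 771, so 771 needed; 771 in favor. Satisfied.

Invalid — quorum requirement not satisfied.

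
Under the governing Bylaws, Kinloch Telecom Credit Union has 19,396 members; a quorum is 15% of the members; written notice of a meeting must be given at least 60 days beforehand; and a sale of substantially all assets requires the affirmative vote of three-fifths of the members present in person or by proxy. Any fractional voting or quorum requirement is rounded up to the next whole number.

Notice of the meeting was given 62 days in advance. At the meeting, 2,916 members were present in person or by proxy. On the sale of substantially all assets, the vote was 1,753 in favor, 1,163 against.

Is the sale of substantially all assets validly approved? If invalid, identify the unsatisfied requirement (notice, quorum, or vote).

Valid — all requirements satisfied.

Notice: 62 days given; 60 required. Satisfied.
Quorum: 15% of 19,396 = 2,909.40, rounded up to 2,910; 2,916 present. Satisfied.
Vote: requires three-fifths of those present (2,916); 3/5 of 2916 = 1749.60, rounded up to 1750, so 1,750 needed; 1,753 in favor. Satisfied.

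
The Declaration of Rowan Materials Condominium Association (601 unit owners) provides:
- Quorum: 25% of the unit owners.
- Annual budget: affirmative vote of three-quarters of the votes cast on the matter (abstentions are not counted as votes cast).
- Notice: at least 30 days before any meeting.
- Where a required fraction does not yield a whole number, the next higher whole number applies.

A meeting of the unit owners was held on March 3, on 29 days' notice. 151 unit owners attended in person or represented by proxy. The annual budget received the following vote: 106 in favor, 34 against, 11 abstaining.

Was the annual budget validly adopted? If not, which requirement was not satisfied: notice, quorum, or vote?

Notice: 29 days given; 30 required. Not satisfied.
Quorum: 25% of 601 = 150.25, rounded up to 151; 151 present. Satisfied.
Vote: requires three-fourths of the votes cast (151 − 11 abstaining = 140); 3/4 of 140 = 105, so 105 needed; 106 in favor. Satisfied.

Invalid — notice requirement not satisfied.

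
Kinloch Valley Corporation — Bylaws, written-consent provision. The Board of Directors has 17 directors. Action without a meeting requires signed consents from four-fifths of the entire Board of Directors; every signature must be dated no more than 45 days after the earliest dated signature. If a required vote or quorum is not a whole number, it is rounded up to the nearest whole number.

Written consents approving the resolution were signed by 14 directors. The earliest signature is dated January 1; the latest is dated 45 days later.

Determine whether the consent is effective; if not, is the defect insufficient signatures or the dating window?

Signatures required: four-fifths of 17 — 4/5 of 17 = 13.60, rounded up to 14, so 14 needed; 14 signed. Sufficient.
Dating window: the latest signature is 45 days after the earliest; the limit is 45 days. Within the window.

Effective — both the signature and dating-window requirements are satisfied.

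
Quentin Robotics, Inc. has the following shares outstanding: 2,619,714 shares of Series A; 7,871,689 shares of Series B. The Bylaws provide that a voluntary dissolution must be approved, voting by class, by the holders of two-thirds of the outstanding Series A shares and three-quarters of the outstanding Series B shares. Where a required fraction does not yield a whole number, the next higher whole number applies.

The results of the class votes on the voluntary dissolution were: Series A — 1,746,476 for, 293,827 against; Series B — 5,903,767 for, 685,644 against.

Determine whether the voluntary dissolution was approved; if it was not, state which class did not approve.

Series A: 2/3 of 2619714 = 1746476; 1,746,476 required, 1,746,476 in favor — approved.
Series B: 3/4 of 7871689 = 5903766.75, rounded up to 5903767; 5,903,767 required, 5,903,767 in favor — approved.

Approved — every class gave the required vote.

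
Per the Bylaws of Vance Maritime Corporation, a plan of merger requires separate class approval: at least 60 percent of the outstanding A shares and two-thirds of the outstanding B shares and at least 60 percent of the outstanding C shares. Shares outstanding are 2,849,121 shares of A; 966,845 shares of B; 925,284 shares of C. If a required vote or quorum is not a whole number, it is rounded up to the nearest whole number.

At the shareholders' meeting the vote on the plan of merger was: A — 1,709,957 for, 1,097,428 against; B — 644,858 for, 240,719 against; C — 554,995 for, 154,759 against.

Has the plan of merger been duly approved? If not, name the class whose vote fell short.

A: 3/5 of 2849121 = 1709472.60, rounded up to 1709473; 1,709,473 required, 1,709,957 in favor — approved.
B: 2/3 of 966845 = 644563.33, rounded up to 644564; 644,564 required, 644,858 in favor — approved.
C: 3/5 of 925284 = 555170.40, rounded up to 555171; 555,171 required, 554,995 in favor — not approved.

Not approved — the C shares did not give the required vote.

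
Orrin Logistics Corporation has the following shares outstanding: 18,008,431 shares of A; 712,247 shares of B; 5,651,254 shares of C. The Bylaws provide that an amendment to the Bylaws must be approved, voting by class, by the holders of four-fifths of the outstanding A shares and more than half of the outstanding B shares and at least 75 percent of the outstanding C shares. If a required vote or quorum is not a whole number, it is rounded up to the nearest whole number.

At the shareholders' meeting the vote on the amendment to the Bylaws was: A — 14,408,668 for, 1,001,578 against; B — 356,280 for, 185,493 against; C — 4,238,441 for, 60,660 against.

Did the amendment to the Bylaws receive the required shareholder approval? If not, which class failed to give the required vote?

Approved — every class gave the required vote.

A: 4/5 of 18008431 = 14406744.80, rounded up to 14406745; 14,406,745 required, 14,408,668 in favor — approved.
B: a majority of 712247 is 356124; 356,124 required, 356,280 in favor — approved.
C: 3/4 of 5651254 = 4238440.50, rounded up to 4238441; 4,238,441 required, 4,238,441 in favor — approved.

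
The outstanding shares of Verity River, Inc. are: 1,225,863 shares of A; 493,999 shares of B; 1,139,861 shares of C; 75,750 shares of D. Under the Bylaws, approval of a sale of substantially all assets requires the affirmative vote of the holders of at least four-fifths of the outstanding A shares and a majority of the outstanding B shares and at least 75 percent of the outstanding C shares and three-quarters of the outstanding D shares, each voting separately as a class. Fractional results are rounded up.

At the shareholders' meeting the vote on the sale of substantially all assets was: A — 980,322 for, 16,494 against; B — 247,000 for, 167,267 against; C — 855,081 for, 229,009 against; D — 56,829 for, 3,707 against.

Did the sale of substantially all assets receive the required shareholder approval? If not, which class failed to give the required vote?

A: 4/5 of 1225863 = 980690.40, rounded up to 980691; 980,691 required, 980,322 in favor — not approved.
B: a majority of 493999 is 247000; 247,000 required, 247,000 in favor — approved.
C: 3/4 of 1139861 = 854895.75, rounded up to 854896; 854,896 required, 855,081 in favor — approved.
D: 3/4 of 75750 = 56812.50, rounded up to 56813; 56,813 required, 56,829 in favor — approved.

Not approved — the A shares did not give the required vote.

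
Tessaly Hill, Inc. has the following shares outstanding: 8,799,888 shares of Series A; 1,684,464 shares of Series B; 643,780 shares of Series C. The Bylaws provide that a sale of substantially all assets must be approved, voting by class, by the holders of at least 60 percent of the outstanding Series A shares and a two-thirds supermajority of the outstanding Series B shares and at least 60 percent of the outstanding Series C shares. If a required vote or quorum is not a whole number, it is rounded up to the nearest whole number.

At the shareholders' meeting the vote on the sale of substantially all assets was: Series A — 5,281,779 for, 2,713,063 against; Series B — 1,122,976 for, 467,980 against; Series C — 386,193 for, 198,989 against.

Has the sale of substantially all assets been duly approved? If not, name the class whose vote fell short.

Not approved — the Series C shares did not give the required vote.

Series A: 3/5 of 8799888 = 5279932.80, rounded up to 5279933; 5,279,933 required, 5,281,779 in favor — approved.
Series B: 2/3 of 1684464 = 1122976; 1,122,976 required, 1,122,976 in favor — approved.
Series C: 3/5 of 643780 = 386268; 386,268 required, 386,193 in favor — not approved.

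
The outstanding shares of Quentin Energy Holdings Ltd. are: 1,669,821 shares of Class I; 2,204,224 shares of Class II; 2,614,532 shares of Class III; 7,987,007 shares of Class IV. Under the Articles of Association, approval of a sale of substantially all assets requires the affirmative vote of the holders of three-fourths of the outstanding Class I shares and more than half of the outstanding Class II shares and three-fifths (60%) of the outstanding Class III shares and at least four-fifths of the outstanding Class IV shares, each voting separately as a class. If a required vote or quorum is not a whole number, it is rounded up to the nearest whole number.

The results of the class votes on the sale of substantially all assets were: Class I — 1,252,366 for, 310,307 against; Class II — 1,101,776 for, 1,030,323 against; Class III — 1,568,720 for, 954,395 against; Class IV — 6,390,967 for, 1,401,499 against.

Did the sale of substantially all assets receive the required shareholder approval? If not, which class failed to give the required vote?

Class I: 3/4 of 1669821 = 1252365.75, rounded up to 1252366; 1,252,366 required, 1,252,366 in favor — approved.
Class II: a majority of 2204224 is 1102113; 1,102,113 required, 1,101,776 in favor — not approved.
Class III: 3/5 of 2614532 = 1568719.20, rounded up to 1568720; 1,568,720 required, 1,568,720 in favor — approved.
Class IV: 4/5 of 7987007 = 6389605.60, rounded up to 6389606; 6,389,606 required, 6,390,967 in favor — approved.

Not approved — the Class II shares did not give the required vote.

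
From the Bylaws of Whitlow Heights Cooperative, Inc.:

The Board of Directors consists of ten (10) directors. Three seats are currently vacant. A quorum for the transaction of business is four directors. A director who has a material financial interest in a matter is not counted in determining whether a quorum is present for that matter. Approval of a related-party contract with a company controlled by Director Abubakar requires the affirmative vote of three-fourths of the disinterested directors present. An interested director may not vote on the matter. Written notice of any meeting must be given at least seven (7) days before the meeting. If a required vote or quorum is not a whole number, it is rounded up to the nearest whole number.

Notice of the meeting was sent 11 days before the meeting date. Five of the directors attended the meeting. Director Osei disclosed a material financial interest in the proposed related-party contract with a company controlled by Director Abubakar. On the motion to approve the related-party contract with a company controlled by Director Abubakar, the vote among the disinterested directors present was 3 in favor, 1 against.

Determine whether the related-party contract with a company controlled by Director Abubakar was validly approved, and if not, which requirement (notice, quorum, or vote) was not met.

Valid — all requirements satisfied.

Notice: 11 days given; 7 required (11 ≥ 7). Satisfied.
Quorum: 5 present, but the 1 interested director does not count, leaving 4. Quorum is 4. Satisfied.
Vote: the related-party contract with a company controlled by Director Abubakar requires three-fourths of the disinterested directors present (5 − 1 = 4). 3/4 of 4 = 3, so 3 affirmative votes are needed; 3 voted in favor. Satisfied.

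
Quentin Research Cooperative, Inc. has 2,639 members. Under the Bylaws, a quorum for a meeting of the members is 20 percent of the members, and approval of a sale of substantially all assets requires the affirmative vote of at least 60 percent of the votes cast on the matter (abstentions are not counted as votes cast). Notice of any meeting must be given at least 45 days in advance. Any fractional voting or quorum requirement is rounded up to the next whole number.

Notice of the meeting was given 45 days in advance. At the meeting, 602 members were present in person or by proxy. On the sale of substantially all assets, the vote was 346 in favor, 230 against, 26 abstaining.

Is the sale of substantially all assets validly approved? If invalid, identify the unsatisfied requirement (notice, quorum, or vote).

Valid — all requirements satisfied.

Notice: 45 days given; 45 required. Satisfied.
Quorum: 20% of 2,639 = 527.80, rounded up to 528; 602 present. Satisfied.
Vote: requires three-fifths of the votes cast (602 − 26 abstaining = 576); 3/5 of 576 = 345.60, rounded up to 346, so 346 needed; 346 in favor. Satisfied.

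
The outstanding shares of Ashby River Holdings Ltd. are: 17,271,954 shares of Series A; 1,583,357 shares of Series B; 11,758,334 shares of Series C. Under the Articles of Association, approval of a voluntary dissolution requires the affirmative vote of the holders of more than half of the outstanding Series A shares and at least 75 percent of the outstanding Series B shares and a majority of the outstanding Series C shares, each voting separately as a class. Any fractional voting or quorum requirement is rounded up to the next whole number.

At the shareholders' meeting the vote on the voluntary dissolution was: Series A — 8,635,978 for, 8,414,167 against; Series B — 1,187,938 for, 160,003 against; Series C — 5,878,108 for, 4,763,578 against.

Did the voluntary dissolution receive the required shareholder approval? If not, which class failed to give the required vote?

Series A: a majority of 17271954 is 8635978; 8,635,978 required, 8,635,978 in favor — approved.
Series B: 3/4 of 1583357 = 1187517.75, rounded up to 1187518; 1,187,518 required, 1,187,938 in favor — approved.
Series C: a majority of 11758334 is 5879168; 5,879,168 required, 5,878,108 in favor — not approved.

Not approved — the Series C shares did not give the required vote.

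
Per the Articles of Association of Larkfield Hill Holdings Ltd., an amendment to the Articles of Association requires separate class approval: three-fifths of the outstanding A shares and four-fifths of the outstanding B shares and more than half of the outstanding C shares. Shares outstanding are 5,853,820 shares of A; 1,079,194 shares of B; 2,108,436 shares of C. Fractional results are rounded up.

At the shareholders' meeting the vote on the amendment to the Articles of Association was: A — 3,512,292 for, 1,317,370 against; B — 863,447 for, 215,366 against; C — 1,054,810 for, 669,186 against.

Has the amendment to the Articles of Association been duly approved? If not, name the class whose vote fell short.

A: 3/5 of 5853820 = 3512292; 3,512,292 required, 3,512,292 in favor — approved.
B: 4/5 of 1079194 = 863355.20, rounded up to 863356; 863,356 required, 863,447 in favor — approved.
C: a majority of 2108436 is 1054219; 1,054,219 required, 1,054,810 in favor — approved.

Approved — every class gave the required vote.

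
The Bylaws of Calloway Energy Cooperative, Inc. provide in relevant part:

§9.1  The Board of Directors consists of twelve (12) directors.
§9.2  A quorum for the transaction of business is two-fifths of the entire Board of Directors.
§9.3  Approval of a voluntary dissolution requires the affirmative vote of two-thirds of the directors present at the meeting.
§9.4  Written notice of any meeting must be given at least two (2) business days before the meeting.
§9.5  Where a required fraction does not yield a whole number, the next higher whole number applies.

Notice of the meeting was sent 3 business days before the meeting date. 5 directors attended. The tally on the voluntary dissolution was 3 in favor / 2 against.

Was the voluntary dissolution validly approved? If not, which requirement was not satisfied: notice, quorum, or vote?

Notice: 3 business days given; 2 required (3 ≥ 2). Satisfied.
Quorum: 5 present; quorum is 5. Satisfied.
Vote: the voluntary dissolution requires two-thirds of the directors present (5). 2/3 of 5 = 3.33, rounded up to 4, so 4 affirmative votes are needed; 3 voted in favor. Not satisfied.

Invalid — vote requirement not satisfied.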